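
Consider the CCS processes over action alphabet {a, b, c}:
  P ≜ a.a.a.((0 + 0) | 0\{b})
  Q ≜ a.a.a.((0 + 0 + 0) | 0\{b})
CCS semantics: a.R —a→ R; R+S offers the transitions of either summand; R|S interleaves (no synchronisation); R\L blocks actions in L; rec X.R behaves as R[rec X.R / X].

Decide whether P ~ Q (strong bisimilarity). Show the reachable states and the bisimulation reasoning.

LTS(P): 4 reachable states
  p0 = a.a.a.((0 + 0) | 0\{b}) ⊢ —a→ p1
  p1 = a.a.((0 + 0) | 0\{b}) ⊢ —a→ p2
  p2 = a.((0 + 0) | 0\{b}) ⊢ —a→ p3
  p3 = (0 + 0) | 0\{b} ⊢ ·
LTS(Q): 4 reachable states
  q0 = a.a.a.((0 + 0 + 0) | 0\{b}) ⊢ —a→ q1
  q1 = a.a.((0 + 0 + 0) | 0\{b}) ⊢ —a→ q2
  q2 = a.((0 + 0 + 0) | 0\{b}) ⊢ —a→ q3
  q3 = (0 + 0 + 0) | 0\{b} ⊢ ·
Coarsest stable partition (strong bisimilarity classes):
  B0 = {p0, q0}
  B1 = {p1, q1}
  B2 = {p2, q2}
  B3 = {p3, q3}
p0 ∈ B0, q0 ∈ B0 → same block

bisimilar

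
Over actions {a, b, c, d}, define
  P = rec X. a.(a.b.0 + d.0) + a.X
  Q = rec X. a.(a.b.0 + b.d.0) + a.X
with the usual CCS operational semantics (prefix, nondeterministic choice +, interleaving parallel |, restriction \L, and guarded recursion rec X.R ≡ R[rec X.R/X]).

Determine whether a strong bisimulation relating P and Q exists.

Reachable graph of P (4 states):
  p0 = rec X. a.(a.b.0 + d.0) + a.X has moves -a-> p0, -a-> p1
  p1 = a.b.0 + d.0 has moves -a-> p2, -d-> p3
  p2 = b.0 has moves -b-> p3
  p3 = 0 has moves deadlocked
Reachable graph of Q (5 states):
  q0 = rec X. a.(a.b.0 + b.d.0) + a.X has moves -a-> q0, -a-> q1
  q1 = a.b.0 + b.d.0 has moves -a-> q2, -b-> q3
  q2 = b.0 has moves -b-> q4
  q3 = d.0 has moves -d-> q4
  q4 = 0 has moves deadlocked
Coarsest stable partition (strong bisimilarity classes):
  B0 = {p0}
  B1 = {p1}
  B2 = {p2, q2}
  B3 = {p3, q4}
  B4 = {q0}
  B5 = {q1}
  B6 = {q3}
p0 ∈ B0, q0 ∈ B4 → different blocks

NO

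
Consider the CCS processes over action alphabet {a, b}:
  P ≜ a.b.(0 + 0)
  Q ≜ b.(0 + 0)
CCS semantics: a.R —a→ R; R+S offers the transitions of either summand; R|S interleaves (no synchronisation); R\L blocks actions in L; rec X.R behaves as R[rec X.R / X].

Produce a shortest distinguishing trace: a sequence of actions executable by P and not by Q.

a

Reachable graph of P (3 states):
  m0 = a.b.(0 + 0) has moves =a=> m1
  m1 = b.(0 + 0) has moves =b=> m2
  m2 = 0 + 0 has moves ·
Reachable graph of Q (2 states):
  n0 = b.(0 + 0) has moves =b=> n1
  n1 = 0 + 0 has moves ·
Executing a from P (initial set {m0}):
  step 1 (a): {m1}
  P completes σ.
Executing a from Q (initial set {n0}):
  step 1 (a): no successor for Q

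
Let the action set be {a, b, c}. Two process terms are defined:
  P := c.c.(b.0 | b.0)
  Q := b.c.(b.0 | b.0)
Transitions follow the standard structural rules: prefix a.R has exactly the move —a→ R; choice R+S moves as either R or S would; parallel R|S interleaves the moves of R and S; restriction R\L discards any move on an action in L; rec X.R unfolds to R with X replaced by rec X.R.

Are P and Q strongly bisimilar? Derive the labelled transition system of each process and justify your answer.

LTS(P): 6 reachable states
  m0 = c.c.(b.0 | b.0) :: -c-> m1
  m1 = c.(b.0 | b.0) :: -c-> m2
  m2 = b.0 | b.0 :: -b-> m3, -b-> m4
  m3 = 0 | b.0 :: -b-> m5
  m4 = b.0 | 0 :: -b-> m5
  m5 = 0 | 0 :: ∅
LTS(Q): 6 reachable states
  n0 = b.c.(b.0 | b.0) :: -b-> n1
  n1 = c.(b.0 | b.0) :: -c-> n2
  n2 = b.0 | b.0 :: -b-> n3, -b-> n4
  n3 = 0 | b.0 :: -b-> n5
  n4 = b.0 | 0 :: -b-> n5
  n5 = 0 | 0 :: ∅
Coarsest stable partition (strong bisimilarity classes):
  B0 = {m0}
  B1 = {m1, n1}
  B2 = {m2, n2}
  B3 = {m3, m4, n3, n4}
  B4 = {m5, n5}
  B5 = {n0}
m0 ∈ B0, n0 ∈ B5 → different blocks

NO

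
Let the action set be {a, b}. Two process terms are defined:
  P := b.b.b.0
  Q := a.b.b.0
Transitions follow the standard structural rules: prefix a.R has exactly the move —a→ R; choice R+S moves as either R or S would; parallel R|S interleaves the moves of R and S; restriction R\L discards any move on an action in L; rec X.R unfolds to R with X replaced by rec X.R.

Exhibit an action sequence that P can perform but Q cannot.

P's transition system — 4 states:
  m0 = b.b.b.0 | --b--▸ m1
  m1 = b.b.0 | --b--▸ m2
  m2 = b.0 | --b--▸ m3
  m3 = 0 | ∅
Q's transition system — 4 states:
  n0 = a.b.b.0 | --a--▸ n1
  n1 = b.b.0 | --b--▸ n2
  n2 = b.0 | --b--▸ n3
  n3 = 0 | ∅
Executing b from P (initial set {m0}):
  after b @ step 1: {m1}
  — P admits the full trace.
Executing b from Q (initial set {n0}):
  after b @ step 1: no successor for Q

b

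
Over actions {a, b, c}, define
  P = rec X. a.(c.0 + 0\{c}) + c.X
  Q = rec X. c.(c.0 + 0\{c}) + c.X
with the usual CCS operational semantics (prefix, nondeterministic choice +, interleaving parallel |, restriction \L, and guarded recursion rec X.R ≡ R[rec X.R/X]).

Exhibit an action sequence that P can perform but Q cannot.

a

Reachable graph of P (3 states):
  p0 = rec X. a.(c.0 + 0\{c}) + c.X ⊢ --a--▸ p1, --c--▸ p0
  p1 = c.0 + 0\{c} ⊢ --c--▸ p2
  p2 = 0 ⊢ ∅
Reachable graph of Q (3 states):
  q0 = rec X. c.(c.0 + 0\{c}) + c.X ⊢ --c--▸ q0, --c--▸ q1
  q1 = c.0 + 0\{c} ⊢ --c--▸ q2
  q2 = 0 ⊢ ∅
Trace ⟨a⟩ through P, begin at {p0}:
  step 1 (a): {p1}
  ✓ P
Trace ⟨a⟩ through Q, begin at {q0}:
  step 1 (a): no successor for Q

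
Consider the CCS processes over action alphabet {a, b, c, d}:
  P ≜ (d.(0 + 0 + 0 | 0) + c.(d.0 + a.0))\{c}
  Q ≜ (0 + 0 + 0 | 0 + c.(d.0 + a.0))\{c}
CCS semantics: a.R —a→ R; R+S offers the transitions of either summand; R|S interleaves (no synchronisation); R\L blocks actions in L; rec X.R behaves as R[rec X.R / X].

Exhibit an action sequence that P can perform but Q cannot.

P's transition system — 2 states:
  m0 = (d.(0 + 0 + 0 | 0) + c.(d.0 + a.0))\{c} | -d-> m1
  m1 = (0 + 0 + 0 | 0)\{c} | ·
Q's transition system — 1 states:
  n0 = (0 + 0 + 0 | 0 + c.(d.0 + a.0))\{c} | ·
Executing d from P (initial set {m0}):
  [1] d ⇒ {m1}
  — P admits the full trace.
Executing d from Q (initial set {n0}):
  [1] d ⇒ no successor for Q

d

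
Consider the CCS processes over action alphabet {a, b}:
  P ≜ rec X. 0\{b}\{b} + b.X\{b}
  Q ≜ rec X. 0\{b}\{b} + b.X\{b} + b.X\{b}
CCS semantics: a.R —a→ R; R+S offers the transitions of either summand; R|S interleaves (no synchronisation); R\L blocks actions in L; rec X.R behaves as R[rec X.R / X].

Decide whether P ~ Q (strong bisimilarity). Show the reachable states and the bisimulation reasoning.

LTS(P): 2 reachable states
  p0 = rec X. 0\{b}\{b} + b.X\{b} has moves -b-> p1
  p1 = (rec X. 0\{b}\{b} + b.X\{b})\{b} has moves ∅
LTS(Q): 2 reachable states
  q0 = rec X. 0\{b}\{b} + b.X\{b} + b.X\{b} has moves -b-> q1
  q1 = (rec X. 0\{b}\{b} + b.X\{b} + b.X\{b})\{b} has moves ∅
Bisimilarity quotient blocks:
  B0 = {p0, q0}
  B1 = {p1, q1}
p0 ∈ B0, q0 ∈ B0 → same block

P ~ Q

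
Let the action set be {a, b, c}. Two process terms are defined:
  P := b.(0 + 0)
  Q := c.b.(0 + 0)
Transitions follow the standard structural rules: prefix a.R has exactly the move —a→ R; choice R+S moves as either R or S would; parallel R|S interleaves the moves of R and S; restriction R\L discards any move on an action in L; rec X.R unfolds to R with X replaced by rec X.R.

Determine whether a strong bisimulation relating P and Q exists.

Reachable graph of P (2 states):
  p0 = b.(0 + 0) ⊢ -b-> p1
  p1 = 0 + 0 ⊢ deadlocked
Reachable graph of Q (3 states):
  q0 = c.b.(0 + 0) ⊢ -c-> q1
  q1 = b.(0 + 0) ⊢ -b-> q2
  q2 = 0 + 0 ⊢ deadlocked
Partition-refinement fixed point:
  B0 = {p0, q1}
  B1 = {p1, q2}
  B2 = {q0}
p0 ∈ B0, q0 ∈ B2 → different blocks

NO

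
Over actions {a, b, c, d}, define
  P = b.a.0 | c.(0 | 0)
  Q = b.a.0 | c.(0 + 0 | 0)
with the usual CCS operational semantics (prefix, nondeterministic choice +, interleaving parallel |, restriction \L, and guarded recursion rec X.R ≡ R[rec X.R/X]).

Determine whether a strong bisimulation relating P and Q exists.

bisimilar

LTS(P): 6 reachable states
  m0 = b.a.0 | c.(0 | 0) → —b→ m1, —c→ m2
  m1 = a.0 | c.(0 | 0) → —a→ m3, —c→ m4
  m2 = b.a.0 | (0 | 0) → —b→ m4
  m3 = 0 | c.(0 | 0) → —c→ m5
  m4 = a.0 | (0 | 0) → —a→ m5
  m5 = 0 | (0 | 0) → ·
LTS(Q): 6 reachable states
  n0 = b.a.0 | c.(0 + 0 | 0) → —b→ n1, —c→ n2
  n1 = a.0 | c.(0 + 0 | 0) → —a→ n3, —c→ n4
  n2 = b.a.0 | (0 + 0 | 0) → —b→ n4
  n3 = 0 | c.(0 + 0 | 0) → —c→ n5
  n4 = a.0 | (0 + 0 | 0) → —a→ n5
  n5 = 0 | (0 + 0 | 0) → ·
Coarsest stable partition (strong bisimilarity classes):
  B0 = {m0, n0}
  B1 = {m1, n1}
  B2 = {m4, n4}
  B3 = {m5, n5}
  B4 = {m3, n3}
  B5 = {m2, n2}
m0 ∈ B0, n0 ∈ B0 → same block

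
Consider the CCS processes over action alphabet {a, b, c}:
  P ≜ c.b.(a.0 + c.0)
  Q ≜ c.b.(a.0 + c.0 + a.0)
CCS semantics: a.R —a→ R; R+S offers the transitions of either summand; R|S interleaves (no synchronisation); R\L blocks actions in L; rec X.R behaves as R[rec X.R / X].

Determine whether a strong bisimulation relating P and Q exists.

Reachable graph of P (4 states):
  u0 = c.b.(a.0 + c.0) :: -c-> u1
  u1 = b.(a.0 + c.0) :: -b-> u2
  u2 = a.0 + c.0 :: -a-> u3, -c-> u3
  u3 = 0 :: ·
Reachable graph of Q (4 states):
  v0 = c.b.(a.0 + c.0 + a.0) :: -c-> v1
  v1 = b.(a.0 + c.0 + a.0) :: -b-> v2
  v2 = a.0 + c.0 + a.0 :: -a-> v3, -c-> v3
  v3 = 0 :: ·
Bisimilarity quotient blocks:
  B0 = {u0, v0}
  B1 = {u1, v1}
  B2 = {u2, v2}
  B3 = {u3, v3}
u0 ∈ B0, v0 ∈ B0 → same block

P ~ Q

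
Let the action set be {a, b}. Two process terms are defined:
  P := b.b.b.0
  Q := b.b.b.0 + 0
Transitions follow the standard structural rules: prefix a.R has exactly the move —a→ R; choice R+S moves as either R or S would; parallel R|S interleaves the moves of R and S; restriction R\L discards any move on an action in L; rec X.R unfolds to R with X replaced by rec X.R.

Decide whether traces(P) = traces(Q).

traces(P) = traces(Q)

Reachable graph of P (4 states):
  m0 = b.b.b.0 | -b-> m1
  m1 = b.b.0 | -b-> m2
  m2 = b.0 | -b-> m3
  m3 = 0 | ∅
Reachable graph of Q (4 states):
  n0 = b.b.b.0 + 0 | -b-> n1
  n1 = b.b.0 | -b-> n2
  n2 = b.0 | -b-> n3
  n3 = 0 | ∅
Bisimilarity quotient blocks:
  B0 = {m0, n0}
  B1 = {m1, n1}
  B2 = {m2, n2}
  B3 = {m3, n3}
m0 ∈ B0, n0 ∈ B0 → same block
Bisimilar ⇒ trace-equivalent.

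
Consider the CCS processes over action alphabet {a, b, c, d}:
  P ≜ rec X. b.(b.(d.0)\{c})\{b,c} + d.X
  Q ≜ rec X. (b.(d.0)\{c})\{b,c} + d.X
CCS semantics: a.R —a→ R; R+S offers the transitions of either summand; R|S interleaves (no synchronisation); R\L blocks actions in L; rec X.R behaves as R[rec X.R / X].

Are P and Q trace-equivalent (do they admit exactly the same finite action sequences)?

trace-distinct — witness ⟨b⟩

Reachable graph of P (2 states):
  p0 = rec X. b.(b.(d.0)\{c})\{b,c} + d.X → --b--▸ p1, --d--▸ p0
  p1 = (b.(d.0)\{c})\{b,c} → ∅
Reachable graph of Q (1 states):
  q0 = rec X. (b.(d.0)\{c})\{b,c} + d.X → --d--▸ q0
Executing b from P (initial set {p0}):
  after b @ step 1: {p1}
  P completes σ.
Executing b from Q (initial set {q0}):
  after b @ step 1: ∅ (Q stuck)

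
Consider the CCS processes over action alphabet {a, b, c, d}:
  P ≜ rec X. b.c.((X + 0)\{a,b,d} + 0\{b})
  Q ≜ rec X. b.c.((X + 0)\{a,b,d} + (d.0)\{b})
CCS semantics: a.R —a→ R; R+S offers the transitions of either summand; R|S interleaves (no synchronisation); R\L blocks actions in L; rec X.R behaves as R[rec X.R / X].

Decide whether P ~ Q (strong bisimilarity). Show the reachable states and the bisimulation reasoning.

not bisimilar

LTS(P): 3 reachable states
  m0 = rec X. b.c.((X + 0)\{a,b,d} + 0\{b}) :: --b--▸ m1
  m1 = c.(((rec X. b.c.((X + 0)\{a,b,d} + 0\{b})) + 0)\{a,b,d} + 0\{b}) :: --c--▸ m2
  m2 = ((rec X. b.c.((X + 0)\{a,b,d} + 0\{b})) + 0)\{a,b,d} + 0\{b} :: ·
LTS(Q): 4 reachable states
  n0 = rec X. b.c.((X + 0)\{a,b,d} + (d.0)\{b}) :: --b--▸ n1
  n1 = c.(((rec X. b.c.((X + 0)\{a,b,d} + (d.0)\{b})) + 0)\{a,b,d} + (d.0)\{b}) :: --c--▸ n2
  n2 = ((rec X. b.c.((X + 0)\{a,b,d} + (d.0)\{b})) + 0)\{a,b,d} + (d.0)\{b} :: --d--▸ n3
  n3 = 0\{b} :: ·
Bisimilarity quotient blocks:
  B0 = {m0}
  B1 = {m1}
  B2 = {m2, n3}
  B3 = {n0}
  B4 = {n1}
  B5 = {n2}
m0 ∈ B0, n0 ∈ B3 → different blocks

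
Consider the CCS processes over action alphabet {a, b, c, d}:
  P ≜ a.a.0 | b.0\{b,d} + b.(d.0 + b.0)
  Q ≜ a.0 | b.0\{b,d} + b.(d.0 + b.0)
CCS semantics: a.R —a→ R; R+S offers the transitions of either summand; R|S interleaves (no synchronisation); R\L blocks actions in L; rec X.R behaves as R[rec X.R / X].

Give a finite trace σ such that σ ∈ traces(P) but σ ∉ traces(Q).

aa

P's transition system — 8 states:
  m0 = a.a.0 | b.0\{b,d} + b.(d.0 + b.0) has moves ··a··> m1, ··b··> m2, ··b··> m3
  m1 = a.0 | b.0\{b,d} has moves ··a··> m4, ··b··> m5
  m2 = a.a.0 | 0\{b,d} has moves ··a··> m5
  m3 = d.0 + b.0 has moves ··b··> m6, ··d··> m6
  m4 = 0 | b.0\{b,d} has moves ··b··> m7
  m5 = a.0 | 0\{b,d} has moves ··a··> m7
  m6 = 0 has moves stopped
  m7 = 0 | 0\{b,d} has moves stopped
Q's transition system — 6 states:
  n0 = a.0 | b.0\{b,d} + b.(d.0 + b.0) has moves ··a··> n1, ··b··> n2, ··b··> n3
  n1 = 0 | b.0\{b,d} has moves ··b··> n4
  n2 = a.0 | 0\{b,d} has moves ··a··> n4
  n3 = d.0 + b.0 has moves ··b··> n5, ··d··> n5
  n4 = 0 | 0\{b,d} has moves stopped
  n5 = 0 has moves stopped
Trace ⟨aa⟩ through P, begin at {m0}:
  step 1 (a): {m1}
  step 2 (a): {m4}
  P completes σ.
Trace ⟨aa⟩ through Q, begin at {n0}:
  step 1 (a): {n1}
  step 2 (a): no successor for Q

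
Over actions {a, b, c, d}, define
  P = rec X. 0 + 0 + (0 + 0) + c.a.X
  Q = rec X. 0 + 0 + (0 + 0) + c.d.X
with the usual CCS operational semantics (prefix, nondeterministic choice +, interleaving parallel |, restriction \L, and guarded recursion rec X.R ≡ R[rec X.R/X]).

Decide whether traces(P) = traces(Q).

traces(P) ≠ traces(Q) — witness ⟨ca⟩

LTS(P): 2 reachable states
  p0 = rec X. 0 + 0 + (0 + 0) + c.a.X → --c--▸ p1
  p1 = a.(rec X. 0 + 0 + (0 + 0) + c.a.X) → --a--▸ p0
LTS(Q): 2 reachable states
  q0 = rec X. 0 + 0 + (0 + 0) + c.d.X → --c--▸ q1
  q1 = d.(rec X. 0 + 0 + (0 + 0) + c.d.X) → --d--▸ q0
Trace ⟨ca⟩ through P, begin at {p0}:
  step 1 (c): {p1}
  step 2 (a): {p0}
  ✓ P
Trace ⟨ca⟩ through Q, begin at {q0}:
  step 1 (c): {q1}
  step 2 (a): ∅ (Q stuck)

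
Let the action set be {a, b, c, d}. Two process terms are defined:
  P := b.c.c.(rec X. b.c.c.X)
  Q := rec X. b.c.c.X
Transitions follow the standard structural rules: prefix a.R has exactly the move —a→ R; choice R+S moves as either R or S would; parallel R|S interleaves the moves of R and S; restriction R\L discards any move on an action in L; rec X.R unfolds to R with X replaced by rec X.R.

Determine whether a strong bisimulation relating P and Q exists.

bisimilar

LTS(P): 4 reachable states
  p0 = b.c.c.(rec X. b.c.c.X) → -b-> p1
  p1 = c.c.(rec X. b.c.c.X) → -c-> p2
  p2 = c.(rec X. b.c.c.X) → -c-> p3
  p3 = rec X. b.c.c.X → -b-> p1
LTS(Q): 3 reachable states
  q0 = rec X. b.c.c.X → -b-> q1
  q1 = c.c.(rec X. b.c.c.X) → -c-> q2
  q2 = c.(rec X. b.c.c.X) → -c-> q0
Partition-refinement fixed point:
  B0 = {p0, p3, q0}
  B1 = {p1, q1}
  B2 = {p2, q2}
p0 ∈ B0, q0 ∈ B0 → same block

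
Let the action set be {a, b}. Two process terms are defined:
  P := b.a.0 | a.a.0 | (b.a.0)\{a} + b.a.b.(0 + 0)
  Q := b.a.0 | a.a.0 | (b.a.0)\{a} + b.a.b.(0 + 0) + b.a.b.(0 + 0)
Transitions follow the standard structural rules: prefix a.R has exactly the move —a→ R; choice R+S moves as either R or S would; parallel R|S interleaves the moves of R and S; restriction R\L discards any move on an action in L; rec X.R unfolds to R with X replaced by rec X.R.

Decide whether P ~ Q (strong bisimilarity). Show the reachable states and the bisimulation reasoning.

LTS(P): 21 reachable states
  u0 = b.a.0 | a.a.0 | (b.a.0)\{a} + b.a.b.(0 + 0) → =a=> u1, =b=> u2, =b=> u3, =b=> u4
  u1 = b.a.0 | a.0 | (b.a.0)\{a} → =a=> u5, =b=> u6, =b=> u7
  u2 = a.0 | a.a.0 | (b.a.0)\{a} → =a=> u6, =a=> u8, =b=> u9
  u3 = a.b.(0 + 0) → =a=> u10
  u4 = b.a.0 | a.a.0 | (a.0)\{a} → =a=> u7, =b=> u9
  u5 = b.a.0 | 0 | (b.a.0)\{a} → =b=> u11, =b=> u12
  u6 = a.0 | a.0 | (b.a.0)\{a} → =a=> u11, =a=> u13, =b=> u14
  u7 = b.a.0 | a.0 | (a.0)\{a} → =a=> u12, =b=> u14
  u8 = 0 | a.a.0 | (b.a.0)\{a} → =a=> u13, =b=> u15
  u9 = a.0 | a.a.0 | (a.0)\{a} → =a=> u14, =a=> u15
  u10 = b.(0 + 0) → =b=> u16
  u11 = a.0 | 0 | (b.a.0)\{a} → =a=> u17, =b=> u18
  u12 = b.a.0 | 0 | (a.0)\{a} → =b=> u18
  u13 = 0 | a.0 | (b.a.0)\{a} → =a=> u17, =b=> u19
  u14 = a.0 | a.0 | (a.0)\{a} → =a=> u18, =a=> u19
  u15 = 0 | a.a.0 | (a.0)\{a} → =a=> u19
  u16 = 0 + 0 → ∅
  u17 = 0 | 0 | (b.a.0)\{a} → =b=> u20
  u18 = a.0 | 0 | (a.0)\{a} → =a=> u20
  u19 = 0 | a.0 | (a.0)\{a} → =a=> u20
  u20 = 0 | 0 | (a.0)\{a} → ∅
LTS(Q): 21 reachable states
  v0 = b.a.0 | a.a.0 | (b.a.0)\{a} + b.a.b.(0 + 0) + b.a.b.(0 + 0) → =a=> v1, =b=> v2, =b=> v3, =b=> v4
  v1 = b.a.0 | a.0 | (b.a.0)\{a} → =a=> v5, =b=> v6, =b=> v7
  v2 = a.0 | a.a.0 | (b.a.0)\{a} → =a=> v6, =a=> v8, =b=> v9
  v3 = a.b.(0 + 0) → =a=> v10
  v4 = b.a.0 | a.a.0 | (a.0)\{a} → =a=> v7, =b=> v9
  v5 = b.a.0 | 0 | (b.a.0)\{a} → =b=> v11, =b=> v12
  v6 = a.0 | a.0 | (b.a.0)\{a} → =a=> v11, =a=> v13, =b=> v14
  v7 = b.a.0 | a.0 | (a.0)\{a} → =a=> v12, =b=> v14
  v8 = 0 | a.a.0 | (b.a.0)\{a} → =a=> v13, =b=> v15
  v9 = a.0 | a.a.0 | (a.0)\{a} → =a=> v14, =a=> v15
  v10 = b.(0 + 0) → =b=> v16
  v11 = a.0 | 0 | (b.a.0)\{a} → =a=> v17, =b=> v18
  v12 = b.a.0 | 0 | (a.0)\{a} → =b=> v18
  v13 = 0 | a.0 | (b.a.0)\{a} → =a=> v17, =b=> v19
  v14 = a.0 | a.0 | (a.0)\{a} → =a=> v18, =a=> v19
  v15 = 0 | a.a.0 | (a.0)\{a} → =a=> v19
  v16 = 0 + 0 → ∅
  v17 = 0 | 0 | (b.a.0)\{a} → =b=> v20
  v18 = a.0 | 0 | (a.0)\{a} → =a=> v20
  v19 = 0 | a.0 | (a.0)\{a} → =a=> v20
  v20 = 0 | 0 | (a.0)\{a} → ∅
Partition-refinement fixed point:
  B0 = {u0, v0}
  B1 = {u4, v4}
  B2 = {u9, v9}
  B3 = {u14, u15, v14, v15}
  B4 = {u18, u19, v18, v19}
  B5 = {u16, u20, v16, v20}
  B6 = {u7, v7}
  B7 = {u12, v12}
  B8 = {u2, v2}
  B9 = {u6, u8, v6, v8}
  B10 = {u11, u13, v11, v13}
  B11 = {u10, u17, v10, v17}
  B12 = {u1, v1}
  B13 = {u5, v5}
  B14 = {u3, v3}
u0 ∈ B0, v0 ∈ B0 → same block

YES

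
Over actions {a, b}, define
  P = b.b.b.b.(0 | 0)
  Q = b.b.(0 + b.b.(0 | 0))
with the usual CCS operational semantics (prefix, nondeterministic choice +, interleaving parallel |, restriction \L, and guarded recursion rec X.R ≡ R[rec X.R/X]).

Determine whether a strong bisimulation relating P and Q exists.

bisimilar

Reachable graph of P (5 states):
  u0 = b.b.b.b.(0 | 0) :: -b-> u1
  u1 = b.b.b.(0 | 0) :: -b-> u2
  u2 = b.b.(0 | 0) :: -b-> u3
  u3 = b.(0 | 0) :: -b-> u4
  u4 = 0 | 0 :: (no moves)
Reachable graph of Q (5 states):
  v0 = b.b.(0 + b.b.(0 | 0)) :: -b-> v1
  v1 = b.(0 + b.b.(0 | 0)) :: -b-> v2
  v2 = 0 + b.b.(0 | 0) :: -b-> v3
  v3 = b.(0 | 0) :: -b-> v4
  v4 = 0 | 0 :: (no moves)
Partition-refinement fixed point:
  B0 = {u0, v0}
  B1 = {u1, v1}
  B2 = {u2, v2}
  B3 = {u3, v3}
  B4 = {u4, v4}
u0 ∈ B0, v0 ∈ B0 → same block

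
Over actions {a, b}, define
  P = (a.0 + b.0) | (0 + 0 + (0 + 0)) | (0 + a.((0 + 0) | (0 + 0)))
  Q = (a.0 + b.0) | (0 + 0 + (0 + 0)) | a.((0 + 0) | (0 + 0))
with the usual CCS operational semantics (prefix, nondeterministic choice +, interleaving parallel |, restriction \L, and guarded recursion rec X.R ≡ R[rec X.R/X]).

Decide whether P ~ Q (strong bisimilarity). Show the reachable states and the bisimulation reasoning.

bisimilar

Reachable graph of P (4 states):
  p0 = (a.0 + b.0) | (0 + 0 + (0 + 0)) | (0 + a.((0 + 0) | (0 + 0))) has moves --a--▸ p1, --a--▸ p2, --b--▸ p2
  p1 = (a.0 + b.0) | (0 + 0 + (0 + 0)) | ((0 + 0) | (0 + 0)) has moves --a--▸ p3, --b--▸ p3
  p2 = 0 | (0 + 0 + (0 + 0)) | (0 + a.((0 + 0) | (0 + 0))) has moves --a--▸ p3
  p3 = 0 | (0 + 0 + (0 + 0)) | ((0 + 0) | (0 + 0)) has moves deadlocked
Reachable graph of Q (4 states):
  q0 = (a.0 + b.0) | (0 + 0 + (0 + 0)) | a.((0 + 0) | (0 + 0)) has moves --a--▸ q1, --a--▸ q2, --b--▸ q2
  q1 = (a.0 + b.0) | (0 + 0 + (0 + 0)) | ((0 + 0) | (0 + 0)) has moves --a--▸ q3, --b--▸ q3
  q2 = 0 | (0 + 0 + (0 + 0)) | a.((0 + 0) | (0 + 0)) has moves --a--▸ q3
  q3 = 0 | (0 + 0 + (0 + 0)) | ((0 + 0) | (0 + 0)) has moves deadlocked
Partition-refinement fixed point:
  B0 = {p0, q0}
  B1 = {p2, q2}
  B2 = {p3, q3}
  B3 = {p1, q1}
p0 ∈ B0, q0 ∈ B0 → same block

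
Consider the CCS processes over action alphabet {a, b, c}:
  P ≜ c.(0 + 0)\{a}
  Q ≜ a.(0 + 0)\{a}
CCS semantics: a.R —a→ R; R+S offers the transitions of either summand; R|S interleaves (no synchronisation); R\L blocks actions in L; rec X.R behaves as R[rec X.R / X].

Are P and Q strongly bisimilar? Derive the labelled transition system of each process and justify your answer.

P ≁ Q

P's transition system — 2 states:
  m0 = c.(0 + 0)\{a} ⊢ --c--▸ m1
  m1 = (0 + 0)\{a} ⊢ (no moves)
Q's transition system — 2 states:
  n0 = a.(0 + 0)\{a} ⊢ --a--▸ n1
  n1 = (0 + 0)\{a} ⊢ (no moves)
Bisimilarity quotient blocks:
  B0 = {m0}
  B1 = {m1, n1}
  B2 = {n0}
m0 ∈ B0, n0 ∈ B2 → different blocks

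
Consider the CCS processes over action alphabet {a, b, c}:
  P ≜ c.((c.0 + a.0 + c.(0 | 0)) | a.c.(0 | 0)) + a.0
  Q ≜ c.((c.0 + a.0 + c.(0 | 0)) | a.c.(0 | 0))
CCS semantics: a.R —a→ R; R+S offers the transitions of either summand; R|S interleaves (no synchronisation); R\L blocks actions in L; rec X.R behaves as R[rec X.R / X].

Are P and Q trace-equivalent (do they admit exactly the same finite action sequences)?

P's transition system — 11 states:
  p0 = c.((c.0 + a.0 + c.(0 | 0)) | a.c.(0 | 0)) + a.0 → =a=> p1, =c=> p2
  p1 = 0 → (no moves)
  p2 = (c.0 + a.0 + c.(0 | 0)) | a.c.(0 | 0) → =a=> p3, =a=> p4, =c=> p4, =c=> p5
  p3 = (c.0 + a.0 + c.(0 | 0)) | c.(0 | 0) → =a=> p6, =c=> p6, =c=> p7, =c=> p8
  p4 = 0 | a.c.(0 | 0) → =a=> p6
  p5 = 0 | 0 | a.c.(0 | 0) → =a=> p8
  p6 = 0 | c.(0 | 0) → =c=> p9
  p7 = (c.0 + a.0 + c.(0 | 0)) | (0 | 0) → =a=> p9, =c=> p10, =c=> p9
  p8 = 0 | 0 | c.(0 | 0) → =c=> p10
  p9 = 0 | (0 | 0) → (no moves)
  p10 = 0 | 0 | (0 | 0) → (no moves)
Q's transition system — 10 states:
  q0 = c.((c.0 + a.0 + c.(0 | 0)) | a.c.(0 | 0)) → =c=> q1
  q1 = (c.0 + a.0 + c.(0 | 0)) | a.c.(0 | 0) → =a=> q2, =a=> q3, =c=> q3, =c=> q4
  q2 = (c.0 + a.0 + c.(0 | 0)) | c.(0 | 0) → =a=> q5, =c=> q5, =c=> q6, =c=> q7
  q3 = 0 | a.c.(0 | 0) → =a=> q5
  q4 = 0 | 0 | a.c.(0 | 0) → =a=> q7
  q5 = 0 | c.(0 | 0) → =c=> q8
  q6 = (c.0 + a.0 + c.(0 | 0)) | (0 | 0) → =a=> q8, =c=> q8, =c=> q9
  q7 = 0 | 0 | c.(0 | 0) → =c=> q9
  q8 = 0 | (0 | 0) → (no moves)
  q9 = 0 | 0 | (0 | 0) → (no moves)
Trace ⟨a⟩ through P, begin at {p0}:
  [1] a ⇒ {p1}
  — P admits the full trace.
Trace ⟨a⟩ through Q, begin at {q0}:
  [1] a ⇒ no successor for Q

traces(P) ≠ traces(Q) — witness ⟨a⟩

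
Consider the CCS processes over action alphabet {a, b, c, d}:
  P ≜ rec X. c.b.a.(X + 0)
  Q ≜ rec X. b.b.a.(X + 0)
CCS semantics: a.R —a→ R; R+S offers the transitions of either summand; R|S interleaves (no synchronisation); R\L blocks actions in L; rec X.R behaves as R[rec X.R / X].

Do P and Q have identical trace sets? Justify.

Reachable graph of P (4 states):
  p0 = rec X. c.b.a.(X + 0) → =c=> p1
  p1 = b.a.((rec X. c.b.a.(X + 0)) + 0) → =b=> p2
  p2 = a.((rec X. c.b.a.(X + 0)) + 0) → =a=> p3
  p3 = (rec X. c.b.a.(X + 0)) + 0 → =c=> p1
Reachable graph of Q (4 states):
  q0 = rec X. b.b.a.(X + 0) → =b=> q1
  q1 = b.a.((rec X. b.b.a.(X + 0)) + 0) → =b=> q2
  q2 = a.((rec X. b.b.a.(X + 0)) + 0) → =a=> q3
  q3 = (rec X. b.b.a.(X + 0)) + 0 → =b=> q1
Run σ = ⟨c⟩ on P: start {p0}
  step 1 (c): {p1}
  P completes σ.
Run σ = ⟨c⟩ on Q: start {q0}
  step 1 (c): ∅  — Q cannot continue

trace-distinct — witness ⟨c⟩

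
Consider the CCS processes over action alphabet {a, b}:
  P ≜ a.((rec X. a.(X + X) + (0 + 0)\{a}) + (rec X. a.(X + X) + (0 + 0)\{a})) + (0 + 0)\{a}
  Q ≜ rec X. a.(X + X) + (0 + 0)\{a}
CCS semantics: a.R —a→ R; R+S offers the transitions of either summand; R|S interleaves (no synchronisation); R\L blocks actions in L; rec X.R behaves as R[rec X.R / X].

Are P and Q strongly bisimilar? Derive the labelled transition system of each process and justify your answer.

P's transition system — 2 states:
  m0 = a.((rec X. a.(X + X) + (0 + 0)\{a}) + (rec X. a.(X + X) + (0 + 0)\{a})) + (0 + 0)\{a} | ··a··> m1
  m1 = (rec X. a.(X + X) + (0 + 0)\{a}) + (rec X. a.(X + X) + (0 + 0)\{a}) | ··a··> m1
Q's transition system — 2 states:
  n0 = rec X. a.(X + X) + (0 + 0)\{a} | ··a··> n1
  n1 = (rec X. a.(X + X) + (0 + 0)\{a}) + (rec X. a.(X + X) + (0 + 0)\{a}) | ··a··> n1
Partition-refinement fixed point:
  B0 = {m0, m1, n0, n1}
m0 ∈ B0, n0 ∈ B0 → same block

P ~ Q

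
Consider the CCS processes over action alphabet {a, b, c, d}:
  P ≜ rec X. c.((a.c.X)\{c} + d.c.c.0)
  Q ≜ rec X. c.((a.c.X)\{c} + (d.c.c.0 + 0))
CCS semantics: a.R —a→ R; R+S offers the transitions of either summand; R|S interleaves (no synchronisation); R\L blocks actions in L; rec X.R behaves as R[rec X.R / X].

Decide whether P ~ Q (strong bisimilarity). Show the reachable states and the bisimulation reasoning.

LTS(P): 6 reachable states
  m0 = rec X. c.((a.c.X)\{c} + d.c.c.0) has moves -c-> m1
  m1 = (a.c.(rec X. c.((a.c.X)\{c} + d.c.c.0)))\{c} + d.c.c.0 has moves -a-> m2, -d-> m3
  m2 = (c.(rec X. c.((a.c.X)\{c} + d.c.c.0)))\{c} has moves ·
  m3 = c.c.0 has moves -c-> m4
  m4 = c.0 has moves -c-> m5
  m5 = 0 has moves ·
LTS(Q): 6 reachable states
  n0 = rec X. c.((a.c.X)\{c} + (d.c.c.0 + 0)) has moves -c-> n1
  n1 = (a.c.(rec X. c.((a.c.X)\{c} + (d.c.c.0 + 0))))\{c} + (d.c.c.0 + 0) has moves -a-> n2, -d-> n3
  n2 = (c.(rec X. c.((a.c.X)\{c} + (d.c.c.0 + 0))))\{c} has moves ·
  n3 = c.c.0 has moves -c-> n4
  n4 = c.0 has moves -c-> n5
  n5 = 0 has moves ·
Coarsest stable partition (strong bisimilarity classes):
  B0 = {m0, n0}
  B1 = {m1, n1}
  B2 = {m2, m5, n2, n5}
  B3 = {m3, n3}
  B4 = {m4, n4}
m0 ∈ B0, n0 ∈ B0 → same block

P ~ Q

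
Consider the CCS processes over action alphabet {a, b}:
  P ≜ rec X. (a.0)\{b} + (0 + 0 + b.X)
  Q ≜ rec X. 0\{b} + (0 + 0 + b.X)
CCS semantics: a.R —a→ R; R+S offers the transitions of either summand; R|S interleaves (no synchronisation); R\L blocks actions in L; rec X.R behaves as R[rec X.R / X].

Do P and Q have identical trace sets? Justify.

P's transition system — 2 states:
  m0 = rec X. (a.0)\{b} + (0 + 0 + b.X) | -a-> m1, -b-> m0
  m1 = 0\{b} | ∅
Q's transition system — 1 states:
  n0 = rec X. 0\{b} + (0 + 0 + b.X) | -b-> n0
Trace ⟨a⟩ through P, begin at {m0}:
  [1] a ⇒ {m1}
  P completes σ.
Trace ⟨a⟩ through Q, begin at {n0}:
  [1] a ⇒ no successor for Q

NO — witness ⟨a⟩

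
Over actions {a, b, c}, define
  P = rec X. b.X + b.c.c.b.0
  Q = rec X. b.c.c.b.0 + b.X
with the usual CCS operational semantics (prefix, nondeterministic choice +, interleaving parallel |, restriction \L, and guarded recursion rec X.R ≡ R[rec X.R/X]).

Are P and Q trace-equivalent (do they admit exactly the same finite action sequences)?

traces(P) = traces(Q)

P's transition system — 5 states:
  m0 = rec X. b.X + b.c.c.b.0 → ··b··> m0, ··b··> m1
  m1 = c.c.b.0 → ··c··> m2
  m2 = c.b.0 → ··c··> m3
  m3 = b.0 → ··b··> m4
  m4 = 0 → ·
Q's transition system — 5 states:
  n0 = rec X. b.c.c.b.0 + b.X → ··b··> n0, ··b··> n1
  n1 = c.c.b.0 → ··c··> n2
  n2 = c.b.0 → ··c··> n3
  n3 = b.0 → ··b··> n4
  n4 = 0 → ·
Coarsest stable partition (strong bisimilarity classes):
  B0 = {m0, n0}
  B1 = {m1, n1}
  B2 = {m2, n2}
  B3 = {m3, n3}
  B4 = {m4, n4}
m0 ∈ B0, n0 ∈ B0 → same block
Bisimilar ⇒ trace-equivalent.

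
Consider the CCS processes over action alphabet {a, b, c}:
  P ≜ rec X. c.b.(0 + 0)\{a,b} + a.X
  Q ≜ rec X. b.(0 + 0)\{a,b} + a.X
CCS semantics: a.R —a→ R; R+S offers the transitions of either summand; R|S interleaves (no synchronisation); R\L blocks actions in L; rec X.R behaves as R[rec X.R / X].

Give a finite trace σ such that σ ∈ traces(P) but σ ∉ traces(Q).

c

LTS(P): 3 reachable states
  p0 = rec X. c.b.(0 + 0)\{a,b} + a.X ⊢ ··a··> p0, ··c··> p1
  p1 = b.(0 + 0)\{a,b} ⊢ ··b··> p2
  p2 = (0 + 0)\{a,b} ⊢ (no moves)
LTS(Q): 2 reachable states
  q0 = rec X. b.(0 + 0)\{a,b} + a.X ⊢ ··a··> q0, ··b··> q1
  q1 = (0 + 0)\{a,b} ⊢ (no moves)
Trace ⟨c⟩ through P, begin at {p0}:
  [1] c ⇒ {p1}
  ✓ P
Trace ⟨c⟩ through Q, begin at {q0}:
  [1] c ⇒ no successor for Q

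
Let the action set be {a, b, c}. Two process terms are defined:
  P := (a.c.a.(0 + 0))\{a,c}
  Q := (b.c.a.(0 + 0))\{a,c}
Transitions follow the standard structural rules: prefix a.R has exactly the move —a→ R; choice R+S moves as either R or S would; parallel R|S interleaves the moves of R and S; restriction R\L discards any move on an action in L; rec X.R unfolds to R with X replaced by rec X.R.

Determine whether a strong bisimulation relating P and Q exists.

LTS(P): 1 reachable states
  u0 = (a.c.a.(0 + 0))\{a,c} → stopped
LTS(Q): 2 reachable states
  v0 = (b.c.a.(0 + 0))\{a,c} → ··b··> v1
  v1 = (c.a.(0 + 0))\{a,c} → stopped
Partition-refinement fixed point:
  B0 = {u0, v1}
  B1 = {v0}
u0 ∈ B0, v0 ∈ B1 → different blocks

not bisimilar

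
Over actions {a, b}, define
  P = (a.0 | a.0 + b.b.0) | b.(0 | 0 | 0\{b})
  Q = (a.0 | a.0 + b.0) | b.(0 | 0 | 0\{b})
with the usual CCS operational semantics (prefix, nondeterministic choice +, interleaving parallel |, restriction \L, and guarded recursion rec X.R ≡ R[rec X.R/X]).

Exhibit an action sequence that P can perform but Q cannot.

LTS(P): 12 reachable states
  u0 = (a.0 | a.0 + b.b.0) | b.(0 | 0 | 0\{b}) :: -a-> u1, -a-> u2, -b-> u3, -b-> u4
  u1 = 0 | a.0 | b.(0 | 0 | 0\{b}) :: -a-> u5, -b-> u6
  u2 = a.0 | 0 | b.(0 | 0 | 0\{b}) :: -a-> u5, -b-> u7
  u3 = (a.0 | a.0 + b.b.0) | (0 | 0 | 0\{b}) :: -a-> u6, -a-> u7, -b-> u8
  u4 = b.0 | b.(0 | 0 | 0\{b}) :: -b-> u8, -b-> u9
  u5 = 0 | 0 | b.(0 | 0 | 0\{b}) :: -b-> u10
  u6 = 0 | a.0 | (0 | 0 | 0\{b}) :: -a-> u10
  u7 = a.0 | 0 | (0 | 0 | 0\{b}) :: -a-> u10
  u8 = b.0 | (0 | 0 | 0\{b}) :: -b-> u11
  u9 = 0 | b.(0 | 0 | 0\{b}) :: -b-> u11
  u10 = 0 | 0 | (0 | 0 | 0\{b}) :: ·
  u11 = 0 | (0 | 0 | 0\{b}) :: ·
LTS(Q): 10 reachable states
  v0 = (a.0 | a.0 + b.0) | b.(0 | 0 | 0\{b}) :: -a-> v1, -a-> v2, -b-> v3, -b-> v4
  v1 = 0 | a.0 | b.(0 | 0 | 0\{b}) :: -a-> v5, -b-> v6
  v2 = a.0 | 0 | b.(0 | 0 | 0\{b}) :: -a-> v5, -b-> v7
  v3 = (a.0 | a.0 + b.0) | (0 | 0 | 0\{b}) :: -a-> v6, -a-> v7, -b-> v8
  v4 = 0 | b.(0 | 0 | 0\{b}) :: -b-> v8
  v5 = 0 | 0 | b.(0 | 0 | 0\{b}) :: -b-> v9
  v6 = 0 | a.0 | (0 | 0 | 0\{b}) :: -a-> v9
  v7 = a.0 | 0 | (0 | 0 | 0\{b}) :: -a-> v9
  v8 = 0 | (0 | 0 | 0\{b}) :: ·
  v9 = 0 | 0 | (0 | 0 | 0\{b}) :: ·
Executing bbb from P (initial set {u0}):
  step 1 (b): {u3, u4}
  step 2 (b): {u8, u9}
  step 3 (b): {u11}
  — P admits the full trace.
Executing bbb from Q (initial set {v0}):
  step 1 (b): {v3, v4}
  step 2 (b): {v8}
  step 3 (b): no successor for Q

bbb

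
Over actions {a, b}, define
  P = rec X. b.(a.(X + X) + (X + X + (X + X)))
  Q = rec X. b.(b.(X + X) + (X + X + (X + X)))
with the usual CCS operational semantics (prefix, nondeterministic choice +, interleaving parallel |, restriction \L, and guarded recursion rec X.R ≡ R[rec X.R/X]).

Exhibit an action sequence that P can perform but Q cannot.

LTS(P): 3 reachable states
  m0 = rec X. b.(a.(X + X) + (X + X + (X + X))) → -b-> m1
  m1 = a.((rec X. b.(a.(X + X) + (X + X + (X + X)))) + (rec X. b.(a.(X + X) + (X + X + (X + X))))) + ((rec X. b.(a.(X + X) + (X + X + (X + X)))) + (rec X. b.(a.(X + X) + (X + X + (X + X)))) + ((rec X. b.(a.(X + X) + (X + X + (X + X)))) + (rec X. b.(a.(X + X) + (X + X + (X + X)))))) → -a-> m2, -b-> m1
  m2 = (rec X. b.(a.(X + X) + (X + X + (X + X)))) + (rec X. b.(a.(X + X) + (X + X + (X + X)))) → -b-> m1
LTS(Q): 3 reachable states
  n0 = rec X. b.(b.(X + X) + (X + X + (X + X))) → -b-> n1
  n1 = b.((rec X. b.(b.(X + X) + (X + X + (X + X)))) + (rec X. b.(b.(X + X) + (X + X + (X + X))))) + ((rec X. b.(b.(X + X) + (X + X + (X + X)))) + (rec X. b.(b.(X + X) + (X + X + (X + X)))) + ((rec X. b.(b.(X + X) + (X + X + (X + X)))) + (rec X. b.(b.(X + X) + (X + X + (X + X)))))) → -b-> n1, -b-> n2
  n2 = (rec X. b.(b.(X + X) + (X + X + (X + X)))) + (rec X. b.(b.(X + X) + (X + X + (X + X)))) → -b-> n1
Executing ba from P (initial set {m0}):
  after b @ step 1: {m1}
  after a @ step 2: {m2}
  — P admits the full trace.
Executing ba from Q (initial set {n0}):
  after b @ step 1: {n1}
  after a @ step 2: ∅  — Q cannot continue

ba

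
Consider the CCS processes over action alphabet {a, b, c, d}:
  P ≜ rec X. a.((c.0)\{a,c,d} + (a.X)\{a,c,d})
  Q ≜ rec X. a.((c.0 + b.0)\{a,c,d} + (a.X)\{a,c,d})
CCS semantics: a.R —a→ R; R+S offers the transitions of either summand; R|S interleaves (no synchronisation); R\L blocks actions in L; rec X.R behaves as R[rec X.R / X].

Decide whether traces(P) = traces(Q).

NO — witness ⟨ab⟩

P's transition system — 2 states:
  m0 = rec X. a.((c.0)\{a,c,d} + (a.X)\{a,c,d}) :: -a-> m1
  m1 = (c.0)\{a,c,d} + (a.(rec X. a.((c.0)\{a,c,d} + (a.X)\{a,c,d})))\{a,c,d} :: (no moves)
Q's transition system — 3 states:
  n0 = rec X. a.((c.0 + b.0)\{a,c,d} + (a.X)\{a,c,d}) :: -a-> n1
  n1 = (c.0 + b.0)\{a,c,d} + (a.(rec X. a.((c.0 + b.0)\{a,c,d} + (a.X)\{a,c,d})))\{a,c,d} :: -b-> n2
  n2 = 0\{a,c,d} :: (no moves)
Trace ⟨ab⟩ through Q, begin at {n0}:
  step 1 (a): {n1}
  step 2 (b): {n2}
  Q completes σ.
Trace ⟨ab⟩ through P, begin at {m0}:
  step 1 (a): {m1}
  step 2 (b): ∅  — P cannot continue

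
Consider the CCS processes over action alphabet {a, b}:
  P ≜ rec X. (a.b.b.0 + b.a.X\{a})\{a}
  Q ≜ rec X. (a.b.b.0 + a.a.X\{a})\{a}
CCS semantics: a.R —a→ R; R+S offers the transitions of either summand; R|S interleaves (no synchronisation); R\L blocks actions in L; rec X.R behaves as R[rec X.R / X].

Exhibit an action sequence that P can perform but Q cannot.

b

Reachable graph of P (2 states):
  s0 = rec X. (a.b.b.0 + b.a.X\{a})\{a} has moves ··b··> s1
  s1 = (a.(rec X. (a.b.b.0 + b.a.X\{a})\{a})\{a})\{a} has moves (no moves)
Reachable graph of Q (1 states):
  t0 = rec X. (a.b.b.0 + a.a.X\{a})\{a} has moves (no moves)
Trace ⟨b⟩ through P, begin at {s0}:
  after b @ step 1: {s1}
  — P admits the full trace.
Trace ⟨b⟩ through Q, begin at {t0}:
  after b @ step 1: ∅ (Q stuck)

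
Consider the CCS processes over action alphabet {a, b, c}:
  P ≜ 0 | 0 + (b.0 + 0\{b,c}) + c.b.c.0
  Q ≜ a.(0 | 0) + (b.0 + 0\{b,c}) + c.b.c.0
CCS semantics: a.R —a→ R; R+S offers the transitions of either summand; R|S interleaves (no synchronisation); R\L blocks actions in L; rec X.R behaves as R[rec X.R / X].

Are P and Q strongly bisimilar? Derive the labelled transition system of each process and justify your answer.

Reachable graph of P (4 states):
  p0 = 0 | 0 + (b.0 + 0\{b,c}) + c.b.c.0 → --b--▸ p1, --c--▸ p2
  p1 = 0 → stopped
  p2 = b.c.0 → --b--▸ p3
  p3 = c.0 → --c--▸ p1
Reachable graph of Q (5 states):
  q0 = a.(0 | 0) + (b.0 + 0\{b,c}) + c.b.c.0 → --a--▸ q1, --b--▸ q2, --c--▸ q3
  q1 = 0 | 0 → stopped
  q2 = 0 → stopped
  q3 = b.c.0 → --b--▸ q4
  q4 = c.0 → --c--▸ q2
Bisimilarity quotient blocks:
  B0 = {p0}
  B1 = {p2, q3}
  B2 = {p3, q4}
  B3 = {p1, q1, q2}
  B4 = {q0}
p0 ∈ B0, q0 ∈ B4 → different blocks

NO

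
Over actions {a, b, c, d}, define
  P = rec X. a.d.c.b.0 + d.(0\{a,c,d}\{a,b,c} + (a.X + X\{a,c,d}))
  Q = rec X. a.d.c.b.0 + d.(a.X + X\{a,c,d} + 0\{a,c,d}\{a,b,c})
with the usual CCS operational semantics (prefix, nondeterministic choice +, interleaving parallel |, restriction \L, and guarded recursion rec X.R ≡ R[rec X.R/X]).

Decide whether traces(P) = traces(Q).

Reachable graph of P (6 states):
  s0 = rec X. a.d.c.b.0 + d.(0\{a,c,d}\{a,b,c} + (a.X + X\{a,c,d})) → —a→ s1, —d→ s2
  s1 = d.c.b.0 → —d→ s3
  s2 = 0\{a,c,d}\{a,b,c} + (a.(rec X. a.d.c.b.0 + d.(0\{a,c,d}\{a,b,c} + (a.X + X\{a,c,d}))) + (rec X. a.d.c.b.0 + d.(0\{a,c,d}\{a,b,c} + (a.X + X\{a,c,d})))\{a,c,d}) → —a→ s0
  s3 = c.b.0 → —c→ s4
  s4 = b.0 → —b→ s5
  s5 = 0 → deadlocked
Reachable graph of Q (6 states):
  t0 = rec X. a.d.c.b.0 + d.(a.X + X\{a,c,d} + 0\{a,c,d}\{a,b,c}) → —a→ t1, —d→ t2
  t1 = d.c.b.0 → —d→ t3
  t2 = a.(rec X. a.d.c.b.0 + d.(a.X + X\{a,c,d} + 0\{a,c,d}\{a,b,c})) + (rec X. a.d.c.b.0 + d.(a.X + X\{a,c,d} + 0\{a,c,d}\{a,b,c}))\{a,c,d} + 0\{a,c,d}\{a,b,c} → —a→ t0
  t3 = c.b.0 → —c→ t4
  t4 = b.0 → —b→ t5
  t5 = 0 → deadlocked
Partition-refinement fixed point:
  B0 = {s0, t0}
  B1 = {s2, t2}
  B2 = {s1, t1}
  B3 = {s3, t3}
  B4 = {s4, t4}
  B5 = {s5, t5}
s0 ∈ B0, t0 ∈ B0 → same block
Bisimilar ⇒ trace-equivalent.

traces(P) = traces(Q)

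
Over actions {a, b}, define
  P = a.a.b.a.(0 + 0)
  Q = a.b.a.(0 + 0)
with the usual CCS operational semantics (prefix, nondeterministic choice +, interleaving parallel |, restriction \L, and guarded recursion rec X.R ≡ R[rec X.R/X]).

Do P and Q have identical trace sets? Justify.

Reachable graph of P (5 states):
  u0 = a.a.b.a.(0 + 0) → —a→ u1
  u1 = a.b.a.(0 + 0) → —a→ u2
  u2 = b.a.(0 + 0) → —b→ u3
  u3 = a.(0 + 0) → —a→ u4
  u4 = 0 + 0 → ∅
Reachable graph of Q (4 states):
  v0 = a.b.a.(0 + 0) → —a→ v1
  v1 = b.a.(0 + 0) → —b→ v2
  v2 = a.(0 + 0) → —a→ v3
  v3 = 0 + 0 → ∅
Run σ = ⟨aa⟩ on P: start {u0}
  after a @ step 1: {u1}
  after a @ step 2: {u2}
  P completes σ.
Run σ = ⟨aa⟩ on Q: start {v0}
  after a @ step 1: {v1}
  after a @ step 2: no successor for Q

NO — witness ⟨aa⟩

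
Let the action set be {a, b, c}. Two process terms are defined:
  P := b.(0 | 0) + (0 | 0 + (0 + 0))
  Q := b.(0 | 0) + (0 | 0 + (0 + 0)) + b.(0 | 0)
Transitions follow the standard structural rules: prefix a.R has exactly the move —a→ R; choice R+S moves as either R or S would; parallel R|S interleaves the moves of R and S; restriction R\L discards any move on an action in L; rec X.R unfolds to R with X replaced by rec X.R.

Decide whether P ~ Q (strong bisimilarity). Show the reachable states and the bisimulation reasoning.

bisimilar

LTS(P): 2 reachable states
  m0 = b.(0 | 0) + (0 | 0 + (0 + 0)) ⊢ --b--▸ m1
  m1 = 0 | 0 ⊢ ·
LTS(Q): 2 reachable states
  n0 = b.(0 | 0) + (0 | 0 + (0 + 0)) + b.(0 | 0) ⊢ --b--▸ n1
  n1 = 0 | 0 ⊢ ·
Partition-refinement fixed point:
  B0 = {m0, n0}
  B1 = {m1, n1}
m0 ∈ B0, n0 ∈ B0 → same block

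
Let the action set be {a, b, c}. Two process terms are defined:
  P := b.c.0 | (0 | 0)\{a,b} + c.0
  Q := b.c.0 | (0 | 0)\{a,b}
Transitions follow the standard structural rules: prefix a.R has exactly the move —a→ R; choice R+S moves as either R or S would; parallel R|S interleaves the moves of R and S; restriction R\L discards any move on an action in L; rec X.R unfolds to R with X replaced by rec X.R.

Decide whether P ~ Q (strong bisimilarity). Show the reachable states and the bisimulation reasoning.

NO

Reachable graph of P (4 states):
  p0 = b.c.0 | (0 | 0)\{a,b} + c.0 has moves --b--▸ p1, --c--▸ p2
  p1 = c.0 | (0 | 0)\{a,b} has moves --c--▸ p3
  p2 = 0 has moves deadlocked
  p3 = 0 | (0 | 0)\{a,b} has moves deadlocked
Reachable graph of Q (3 states):
  q0 = b.c.0 | (0 | 0)\{a,b} has moves --b--▸ q1
  q1 = c.0 | (0 | 0)\{a,b} has moves --c--▸ q2
  q2 = 0 | (0 | 0)\{a,b} has moves deadlocked
Bisimilarity quotient blocks:
  B0 = {p0}
  B1 = {p1, q1}
  B2 = {p2, p3, q2}
  B3 = {q0}
p0 ∈ B0, q0 ∈ B3 → different blocks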